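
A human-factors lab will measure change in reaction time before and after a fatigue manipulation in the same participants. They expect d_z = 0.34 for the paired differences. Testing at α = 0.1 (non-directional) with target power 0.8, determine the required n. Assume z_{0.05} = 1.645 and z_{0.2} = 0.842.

n = 54 pairs

For a paired (one-sample on differences) test: n = ((z_{α/2} + z_β) / d)².
z_{α/2} + z_β = 1.645 + 0.842 = 2.487.
n = (2.487 / 0.34)² = 7.315² = 53.50.
Round up.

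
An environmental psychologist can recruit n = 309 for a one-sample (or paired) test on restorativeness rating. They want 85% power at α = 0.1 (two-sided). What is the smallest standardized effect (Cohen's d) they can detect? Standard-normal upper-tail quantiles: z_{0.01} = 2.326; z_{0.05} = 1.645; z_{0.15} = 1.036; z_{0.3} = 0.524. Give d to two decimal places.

d_min ≈ 0.15

For a single sample (or paired design) of n = 309: d_min = (z_{α/2} + z_β)/√n.
z-sum = 1.645 + 1.036 = 2.681.
d_min = 2.681 / √309 = 2.681 / 17.578 = 0.153.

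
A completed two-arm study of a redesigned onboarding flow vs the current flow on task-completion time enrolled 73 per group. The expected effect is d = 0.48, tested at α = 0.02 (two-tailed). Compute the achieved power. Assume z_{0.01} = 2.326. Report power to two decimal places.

power ≈ 0.72

For two equal groups, power = Φ(d·√(n/2) − z_{α/2}).
d·√(n/2) = 0.48 × √(73/2) = 0.48 × 6.042 = 2.900.
z_β = 2.900 − 2.326 = 0.574.
Power = Φ(0.574) = 0.717.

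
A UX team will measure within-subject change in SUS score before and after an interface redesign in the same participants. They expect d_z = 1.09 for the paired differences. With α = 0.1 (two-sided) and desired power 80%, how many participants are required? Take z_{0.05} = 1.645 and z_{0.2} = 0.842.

For a paired (one-sample on differences) test: n = ((z_{α/2} + z_β) / d)².
z_{α/2} + z_β = 1.645 + 0.842 = 2.487.
n = (2.487 / 1.09)² = 2.282² = 5.21.
Round up.

n = 6 pairs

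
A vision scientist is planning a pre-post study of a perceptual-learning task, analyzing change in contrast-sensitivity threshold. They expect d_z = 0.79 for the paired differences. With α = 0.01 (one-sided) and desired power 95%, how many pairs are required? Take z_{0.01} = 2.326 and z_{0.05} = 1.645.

For a paired (one-sample on differences) test: n = ((z_{α} + z_β) / d)².
z_{α} + z_β = 2.326 + 1.645 = 3.971.
n = (3.971 / 0.79)² = 5.027² = 25.27.
Round up.

n = 26 pairs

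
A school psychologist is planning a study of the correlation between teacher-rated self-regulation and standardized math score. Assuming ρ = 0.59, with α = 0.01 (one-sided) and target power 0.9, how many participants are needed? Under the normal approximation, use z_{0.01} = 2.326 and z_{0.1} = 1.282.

n = 32

Fisher's z: C = ½·ln((1+r)/(1−r)) = ½·ln(3.8780) = 0.6777.
n = ((z_{α} + z_β)/C)² + 3.
(2.326 + 1.282) / 0.6777 = 3.608 / 0.6777 = 5.324.
n = 5.324² + 3 = 28.34 + 3 = 31.3.
Round up.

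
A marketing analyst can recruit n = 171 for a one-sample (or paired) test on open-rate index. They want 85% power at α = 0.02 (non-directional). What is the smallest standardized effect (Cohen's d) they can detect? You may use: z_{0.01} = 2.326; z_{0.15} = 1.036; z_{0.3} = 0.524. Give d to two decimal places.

For a single sample (or paired design) of n = 171: d_min = (z_{α/2} + z_β)/√n.
z-sum = 2.326 + 1.036 = 3.362.
d_min = 3.362 / √171 = 3.362 / 13.077 = 0.257.

d_min ≈ 0.26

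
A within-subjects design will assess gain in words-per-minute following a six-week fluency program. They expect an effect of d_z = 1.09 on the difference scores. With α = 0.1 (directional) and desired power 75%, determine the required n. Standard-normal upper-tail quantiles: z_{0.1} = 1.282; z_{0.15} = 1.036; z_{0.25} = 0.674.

n = 4 pairs

For a paired (one-sample on differences) test: n = ((z_{α} + z_β) / d)².
z_{α} + z_β = 1.282 + 0.674 = 1.956.
n = (1.956 / 1.09)² = 1.794² = 3.22.
Round up.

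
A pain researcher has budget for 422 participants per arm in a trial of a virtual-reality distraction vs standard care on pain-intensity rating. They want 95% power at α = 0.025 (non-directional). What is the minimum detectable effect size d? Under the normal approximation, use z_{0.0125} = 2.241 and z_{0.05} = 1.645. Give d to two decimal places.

For two independent groups of n = 422 each: d_min = (z_{α/2} + z_β)·√(2/n).
z-sum = 2.241 + 1.645 = 3.886.
d_min = 3.886 × √(2/422) = 3.886 × 0.0688 = 0.268.

d_min ≈ 0.27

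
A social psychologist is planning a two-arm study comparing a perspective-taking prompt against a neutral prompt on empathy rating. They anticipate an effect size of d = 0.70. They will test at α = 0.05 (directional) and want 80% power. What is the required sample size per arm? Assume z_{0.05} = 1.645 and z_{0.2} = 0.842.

For two independent groups with equal n: n = 2·((z_{α} + z_β) / d)².
z_{α} + z_β = 1.645 + 0.842 = 2.487.
n = 2 × (2.487 / 0.70)² = 2 × 3.553² = 2 × 12.62 = 25.2.
Round up to the next whole participant.

n = 26 per group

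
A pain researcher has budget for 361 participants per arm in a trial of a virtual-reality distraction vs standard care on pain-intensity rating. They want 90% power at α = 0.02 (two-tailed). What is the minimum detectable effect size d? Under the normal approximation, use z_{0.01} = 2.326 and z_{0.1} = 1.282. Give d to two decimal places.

For two independent groups of n = 361 each: d_min = (z_{α/2} + z_β)·√(2/n).
z-sum = 2.326 + 1.282 = 3.608.
d_min = 3.608 × √(2/361) = 3.608 × 0.0744 = 0.269.

d_min ≈ 0.27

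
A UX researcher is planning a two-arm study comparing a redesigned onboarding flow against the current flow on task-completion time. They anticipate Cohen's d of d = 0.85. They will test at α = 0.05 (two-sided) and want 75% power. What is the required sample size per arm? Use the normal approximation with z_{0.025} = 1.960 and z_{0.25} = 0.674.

n = 20 per group

For two independent groups with equal n: n = 2·((z_{α/2} + z_β) / d)².
z_{α/2} + z_β = 1.960 + 0.674 = 2.634.
n = 2 × (2.634 / 0.85)² = 2 × 3.099² = 2 × 9.60 = 19.2.
Round up to the next whole participant.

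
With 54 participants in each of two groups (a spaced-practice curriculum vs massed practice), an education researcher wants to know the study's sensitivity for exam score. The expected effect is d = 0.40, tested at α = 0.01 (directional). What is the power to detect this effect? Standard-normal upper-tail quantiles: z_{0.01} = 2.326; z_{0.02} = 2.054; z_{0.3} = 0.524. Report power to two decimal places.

power ≈ 0.40

For two equal groups, power = Φ(d·√(n/2) − z_{α}).
d·√(n/2) = 0.40 × √(54/2) = 0.40 × 5.196 = 2.078.
z_β = 2.078 − 2.326 = -0.248.
Power = Φ(-0.248) = 0.402.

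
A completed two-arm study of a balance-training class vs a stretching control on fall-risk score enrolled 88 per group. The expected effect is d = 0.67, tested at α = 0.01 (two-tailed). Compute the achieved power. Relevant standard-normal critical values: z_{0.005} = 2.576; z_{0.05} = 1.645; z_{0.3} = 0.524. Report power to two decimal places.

power ≈ 0.97

For two equal groups, power = Φ(d·√(n/2) − z_{α/2}).
d·√(n/2) = 0.67 × √(88/2) = 0.67 × 6.633 = 4.444.
z_β = 4.444 − 2.576 = 1.868.
Power = Φ(1.868) = 0.969.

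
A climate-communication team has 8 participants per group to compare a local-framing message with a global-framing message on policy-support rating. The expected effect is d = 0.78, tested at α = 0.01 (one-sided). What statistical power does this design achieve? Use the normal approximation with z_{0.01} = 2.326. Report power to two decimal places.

For two equal groups, power = Φ(d·√(n/2) − z_{α}).
d·√(n/2) = 0.78 × √(8/2) = 0.78 × 2.000 = 1.560.
z_β = 1.560 − 2.326 = -0.766.
Power = Φ(-0.766) = 0.222.

power ≈ 0.22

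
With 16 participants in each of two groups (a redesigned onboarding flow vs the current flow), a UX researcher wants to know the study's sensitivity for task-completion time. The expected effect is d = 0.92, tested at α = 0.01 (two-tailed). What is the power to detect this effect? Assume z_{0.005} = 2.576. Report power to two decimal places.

power ≈ 0.51

For two equal groups, power = Φ(d·√(n/2) − z_{α/2}).
d·√(n/2) = 0.92 × √(16/2) = 0.92 × 2.828 = 2.602.
z_β = 2.602 − 2.576 = 0.026.
Power = Φ(0.026) = 0.510.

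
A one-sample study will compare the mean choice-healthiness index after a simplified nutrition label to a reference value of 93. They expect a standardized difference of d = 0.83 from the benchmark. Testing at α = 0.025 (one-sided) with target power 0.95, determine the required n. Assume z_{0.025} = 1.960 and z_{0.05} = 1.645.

n = 19

For a one-sample test: n = ((z_{α} + z_β) / d)².
z_{α} + z_β = 1.960 + 1.645 = 3.605.
n = (3.605 / 0.83)² = 4.343² = 18.86.
Round up.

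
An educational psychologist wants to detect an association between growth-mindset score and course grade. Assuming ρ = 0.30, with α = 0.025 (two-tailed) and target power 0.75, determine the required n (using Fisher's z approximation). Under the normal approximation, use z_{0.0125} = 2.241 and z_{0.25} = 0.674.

n = 92

Fisher's z: C = ½·ln((1+r)/(1−r)) = ½·ln(1.8571) = 0.3095.
n = ((z_{α/2} + z_β)/C)² + 3.
(2.241 + 0.674) / 0.3095 = 2.915 / 0.3095 = 9.418.
n = 9.418² + 3 = 88.71 + 3 = 91.7.
Round up.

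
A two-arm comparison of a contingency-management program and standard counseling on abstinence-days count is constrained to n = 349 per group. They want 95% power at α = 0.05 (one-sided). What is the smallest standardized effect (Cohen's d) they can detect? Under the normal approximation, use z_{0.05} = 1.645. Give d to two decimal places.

d_min ≈ 0.25

For two independent groups of n = 349 each: d_min = (z_{α} + z_β)·√(2/n).
z-sum = 1.645 + 1.645 = 3.290.
d_min = 3.290 × √(2/349) = 3.290 × 0.0757 = 0.249.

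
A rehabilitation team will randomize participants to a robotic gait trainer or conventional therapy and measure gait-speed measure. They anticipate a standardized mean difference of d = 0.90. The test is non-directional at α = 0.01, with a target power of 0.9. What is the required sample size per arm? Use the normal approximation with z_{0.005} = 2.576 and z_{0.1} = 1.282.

n = 37 per group

For two independent groups with equal n: n = 2·((z_{α/2} + z_β) / d)².
z_{α/2} + z_β = 2.576 + 1.282 = 3.858.
n = 2 × (3.858 / 0.90)² = 2 × 4.287² = 2 × 18.38 = 36.8.
Round up to the next whole participant.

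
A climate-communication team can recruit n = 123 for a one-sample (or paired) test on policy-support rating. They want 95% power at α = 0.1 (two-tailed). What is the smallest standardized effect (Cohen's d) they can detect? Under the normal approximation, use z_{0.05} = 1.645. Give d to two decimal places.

d_min ≈ 0.30

For a single sample (or paired design) of n = 123: d_min = (z_{α/2} + z_β)/√n.
z-sum = 1.645 + 1.645 = 3.290.
d_min = 3.290 / √123 = 3.290 / 11.091 = 0.297.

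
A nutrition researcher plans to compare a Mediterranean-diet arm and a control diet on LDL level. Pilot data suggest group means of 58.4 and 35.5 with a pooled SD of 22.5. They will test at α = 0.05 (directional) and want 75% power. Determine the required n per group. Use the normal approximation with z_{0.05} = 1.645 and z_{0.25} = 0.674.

n = 11 per group

Cohen's d = |M₁ − M₂| / SD_pooled = |58.4 − 35.5| / 22.5 = 22.9 / 22.5 = 1.018.
For two independent groups with equal n: n = 2·((z_{α} + z_β) / d)².
z_{α} + z_β = 1.645 + 0.674 = 2.319.
n = 2 × (2.319 / 1.018)² = 2 × 2.278² = 2 × 5.19 = 10.4.
Round up to the next whole participant.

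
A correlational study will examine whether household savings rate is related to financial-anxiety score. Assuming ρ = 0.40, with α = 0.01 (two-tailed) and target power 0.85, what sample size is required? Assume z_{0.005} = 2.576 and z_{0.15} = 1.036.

n = 76

Fisher's z: C = ½·ln((1+r)/(1−r)) = ½·ln(2.3333) = 0.4236.
n = ((z_{α/2} + z_β)/C)² + 3.
(2.576 + 1.036) / 0.4236 = 3.612 / 0.4236 = 8.527.
n = 8.527² + 3 = 72.71 + 3 = 75.7.
Round up.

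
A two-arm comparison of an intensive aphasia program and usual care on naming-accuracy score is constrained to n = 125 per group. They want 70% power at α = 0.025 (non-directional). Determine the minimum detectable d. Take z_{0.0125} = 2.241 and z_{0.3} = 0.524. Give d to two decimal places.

For two independent groups of n = 125 each: d_min = (z_{α/2} + z_β)·√(2/n).
z-sum = 2.241 + 0.524 = 2.765.
d_min = 2.765 × √(2/125) = 2.765 × 0.1265 = 0.350.

d_min ≈ 0.35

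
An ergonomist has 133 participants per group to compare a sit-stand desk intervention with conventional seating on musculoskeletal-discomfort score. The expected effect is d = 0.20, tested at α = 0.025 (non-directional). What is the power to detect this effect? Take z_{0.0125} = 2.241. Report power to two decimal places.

For two equal groups, power = Φ(d·√(n/2) − z_{α/2}).
d·√(n/2) = 0.20 × √(133/2) = 0.20 × 8.155 = 1.631.
z_β = 1.631 − 2.241 = -0.610.
Power = Φ(-0.610) = 0.271.

power ≈ 0.27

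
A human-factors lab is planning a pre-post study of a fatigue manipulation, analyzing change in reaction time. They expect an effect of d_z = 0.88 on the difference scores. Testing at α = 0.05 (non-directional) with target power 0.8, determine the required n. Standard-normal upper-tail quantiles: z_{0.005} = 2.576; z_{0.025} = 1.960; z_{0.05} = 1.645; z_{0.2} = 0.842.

n = 11 pairs

For a paired (one-sample on differences) test: n = ((z_{α/2} + z_β) / d)².
z_{α/2} + z_β = 1.960 + 0.842 = 2.802.
n = (2.802 / 0.88)² = 3.184² = 10.14.
Round up.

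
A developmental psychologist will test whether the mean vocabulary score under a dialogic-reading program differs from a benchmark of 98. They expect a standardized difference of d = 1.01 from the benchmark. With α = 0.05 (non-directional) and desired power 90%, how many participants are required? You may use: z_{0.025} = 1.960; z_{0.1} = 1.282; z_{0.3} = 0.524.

For a one-sample test: n = ((z_{α/2} + z_β) / d)².
z_{α/2} + z_β = 1.960 + 1.282 = 3.242.
n = (3.242 / 1.01)² = 3.210² = 10.30.
Round up.

n = 11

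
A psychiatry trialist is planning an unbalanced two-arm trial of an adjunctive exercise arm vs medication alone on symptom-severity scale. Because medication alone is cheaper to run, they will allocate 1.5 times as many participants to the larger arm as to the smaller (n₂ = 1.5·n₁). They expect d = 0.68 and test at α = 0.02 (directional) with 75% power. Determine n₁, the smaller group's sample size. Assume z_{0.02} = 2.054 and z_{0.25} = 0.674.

n₁ = 27

With allocation ratio k = n₂/n₁ = 1.5, Var(x̄₁−x̄₂) = σ²(1/n₁ + 1/(k·n₁)) = σ²·(k+1)/(k·n₁).
So n₁ = (1 + 1/k)·((z_{α} + z_β)/d)² = 1.667 × (2.728/0.68)².
n₁ = 1.667 × 16.09 = 26.8.
Round up: n₁ = 27, giving n₂ = ⌈1.5 × 27⌉ = ⌈40.5⌉ = 41.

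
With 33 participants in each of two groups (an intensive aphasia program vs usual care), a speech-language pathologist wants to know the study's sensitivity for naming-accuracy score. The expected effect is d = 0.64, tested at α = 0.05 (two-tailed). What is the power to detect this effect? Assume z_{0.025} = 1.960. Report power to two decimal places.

For two equal groups, power = Φ(d·√(n/2) − z_{α/2}).
d·√(n/2) = 0.64 × √(33/2) = 0.64 × 4.062 = 2.600.
z_β = 2.600 − 1.960 = 0.640.
Power = Φ(0.640) = 0.739.

power ≈ 0.74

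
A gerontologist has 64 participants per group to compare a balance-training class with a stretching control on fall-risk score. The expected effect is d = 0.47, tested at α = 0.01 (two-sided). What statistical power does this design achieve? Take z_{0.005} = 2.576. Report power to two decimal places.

For two equal groups, power = Φ(d·√(n/2) − z_{α/2}).
d·√(n/2) = 0.47 × √(64/2) = 0.47 × 5.657 = 2.659.
z_β = 2.659 − 2.576 = 0.083.
Power = Φ(0.083) = 0.533.

power ≈ 0.53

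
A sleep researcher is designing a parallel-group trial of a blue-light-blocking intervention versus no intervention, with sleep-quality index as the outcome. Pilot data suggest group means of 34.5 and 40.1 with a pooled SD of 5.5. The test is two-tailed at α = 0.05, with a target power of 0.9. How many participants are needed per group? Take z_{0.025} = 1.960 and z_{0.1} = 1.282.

n = 21 per group

Cohen's d = |M₁ − M₂| / SD_pooled = |34.5 − 40.1| / 5.5 = 5.6 / 5.5 = 1.018.
For two independent groups with equal n: n = 2·((z_{α/2} + z_β) / d)².
z_{α/2} + z_β = 1.960 + 1.282 = 3.242.
n = 2 × (3.242 / 1.018)² = 2 × 3.185² = 2 × 10.14 = 20.3.
Round up to the next whole participant.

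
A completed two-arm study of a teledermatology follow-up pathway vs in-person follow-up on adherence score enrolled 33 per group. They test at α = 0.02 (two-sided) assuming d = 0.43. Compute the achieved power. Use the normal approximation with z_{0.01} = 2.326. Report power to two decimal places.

For two equal groups, power = Φ(d·√(n/2) − z_{α/2}).
d·√(n/2) = 0.43 × √(33/2) = 0.43 × 4.062 = 1.747.
z_β = 1.747 − 2.326 = -0.579.
Power = Φ(-0.579) = 0.281.

power ≈ 0.28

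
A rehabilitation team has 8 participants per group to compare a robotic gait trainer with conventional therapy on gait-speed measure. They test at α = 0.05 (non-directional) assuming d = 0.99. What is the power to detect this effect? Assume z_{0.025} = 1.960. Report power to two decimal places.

power ≈ 0.51

For two equal groups, power = Φ(d·√(n/2) − z_{α/2}).
d·√(n/2) = 0.99 × √(8/2) = 0.99 × 2.000 = 1.980.
z_β = 1.980 − 1.960 = 0.020.
Power = Φ(0.020) = 0.508.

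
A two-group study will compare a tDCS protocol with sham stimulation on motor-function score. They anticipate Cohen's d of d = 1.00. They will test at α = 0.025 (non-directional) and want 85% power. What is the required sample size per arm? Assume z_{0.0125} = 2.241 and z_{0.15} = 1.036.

n = 22 per group

For two independent groups with equal n: n = 2·((z_{α/2} + z_β) / d)².
z_{α/2} + z_β = 2.241 + 1.036 = 3.277.
n = 2 × (3.277 / 1.00)² = 2 × 3.277² = 2 × 10.74 = 21.5.
Round up to the next whole participant.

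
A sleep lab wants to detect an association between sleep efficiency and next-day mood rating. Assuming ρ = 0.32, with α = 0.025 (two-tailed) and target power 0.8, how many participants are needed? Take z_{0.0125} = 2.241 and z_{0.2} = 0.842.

Fisher's z: C = ½·ln((1+r)/(1−r)) = ½·ln(1.9412) = 0.3316.
n = ((z_{α/2} + z_β)/C)² + 3.
(2.241 + 0.842) / 0.3316 = 3.083 / 0.3316 = 9.297.
n = 9.297² + 3 = 86.44 + 3 = 89.4.
Round up.

n = 90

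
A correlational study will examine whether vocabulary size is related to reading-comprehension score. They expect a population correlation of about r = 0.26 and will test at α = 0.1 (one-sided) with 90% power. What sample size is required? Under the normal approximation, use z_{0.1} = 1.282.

n = 96

Fisher's z: C = ½·ln((1+r)/(1−r)) = ½·ln(1.7027) = 0.2661.
n = ((z_{α} + z_β)/C)² + 3.
(1.282 + 1.282) / 0.2661 = 2.564 / 0.2661 = 9.635.
n = 9.635² + 3 = 92.84 + 3 = 95.8.
Round up.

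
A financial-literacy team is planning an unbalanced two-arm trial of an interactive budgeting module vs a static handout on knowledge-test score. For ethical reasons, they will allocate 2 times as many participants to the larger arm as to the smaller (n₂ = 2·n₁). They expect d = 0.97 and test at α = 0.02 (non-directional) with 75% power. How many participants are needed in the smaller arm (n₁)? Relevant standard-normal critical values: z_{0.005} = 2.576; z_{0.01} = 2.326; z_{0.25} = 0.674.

n₁ = 15

With allocation ratio k = n₂/n₁ = 2, Var(x̄₁−x̄₂) = σ²(1/n₁ + 1/(k·n₁)) = σ²·(k+1)/(k·n₁).
So n₁ = (1 + 1/k)·((z_{α/2} + z_β)/d)² = 1.500 × (3.000/0.97)².
n₁ = 1.500 × 9.57 = 14.3.
Round up: n₁ = 15, giving n₂ = 2 × 15 = 30.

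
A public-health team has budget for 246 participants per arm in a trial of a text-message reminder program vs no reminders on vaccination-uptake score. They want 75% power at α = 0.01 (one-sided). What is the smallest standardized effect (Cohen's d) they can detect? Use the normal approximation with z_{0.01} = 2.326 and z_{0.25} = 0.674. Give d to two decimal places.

For two independent groups of n = 246 each: d_min = (z_{α} + z_β)·√(2/n).
z-sum = 2.326 + 0.674 = 3.000.
d_min = 3.000 × √(2/246) = 3.000 × 0.0902 = 0.271.

d_min ≈ 0.27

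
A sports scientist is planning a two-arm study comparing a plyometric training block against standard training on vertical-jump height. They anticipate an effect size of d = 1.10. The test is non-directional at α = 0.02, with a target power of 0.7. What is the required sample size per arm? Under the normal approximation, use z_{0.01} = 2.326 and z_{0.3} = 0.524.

For two independent groups with equal n: n = 2·((z_{α/2} + z_β) / d)².
z_{α/2} + z_β = 2.326 + 0.524 = 2.850.
n = 2 × (2.850 / 1.10)² = 2 × 2.591² = 2 × 6.71 = 13.4.
Round up to the next whole participant.

n = 14 per group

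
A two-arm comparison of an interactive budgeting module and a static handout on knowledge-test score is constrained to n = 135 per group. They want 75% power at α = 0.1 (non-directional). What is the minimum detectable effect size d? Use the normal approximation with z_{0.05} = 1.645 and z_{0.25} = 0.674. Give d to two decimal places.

For two independent groups of n = 135 each: d_min = (z_{α/2} + z_β)·√(2/n).
z-sum = 1.645 + 0.674 = 2.319.
d_min = 2.319 × √(2/135) = 2.319 × 0.1217 = 0.282.

d_min ≈ 0.28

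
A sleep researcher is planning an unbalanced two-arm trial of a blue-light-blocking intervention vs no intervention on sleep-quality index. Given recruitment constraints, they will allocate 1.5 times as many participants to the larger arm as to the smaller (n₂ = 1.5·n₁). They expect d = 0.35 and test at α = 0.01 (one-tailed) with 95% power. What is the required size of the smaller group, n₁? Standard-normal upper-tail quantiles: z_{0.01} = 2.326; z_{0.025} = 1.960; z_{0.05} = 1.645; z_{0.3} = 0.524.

n₁ = 215

With allocation ratio k = n₂/n₁ = 1.5, Var(x̄₁−x̄₂) = σ²(1/n₁ + 1/(k·n₁)) = σ²·(k+1)/(k·n₁).
So n₁ = (1 + 1/k)·((z_{α} + z_β)/d)² = 1.667 × (3.971/0.35)².
n₁ = 1.667 × 128.73 = 214.5.
Round up: n₁ = 215, giving n₂ = ⌈1.5 × 215⌉ = ⌈322.5⌉ = 323.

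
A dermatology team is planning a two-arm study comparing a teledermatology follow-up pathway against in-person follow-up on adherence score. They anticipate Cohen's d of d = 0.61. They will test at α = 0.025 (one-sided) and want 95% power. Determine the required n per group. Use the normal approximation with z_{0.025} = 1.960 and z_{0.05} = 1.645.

For two independent groups with equal n: n = 2·((z_{α} + z_β) / d)².
z_{α} + z_β = 1.960 + 1.645 = 3.605.
n = 2 × (3.605 / 0.61)² = 2 × 5.910² = 2 × 34.93 = 69.9.
Round up to the next whole participant.

n = 70 per group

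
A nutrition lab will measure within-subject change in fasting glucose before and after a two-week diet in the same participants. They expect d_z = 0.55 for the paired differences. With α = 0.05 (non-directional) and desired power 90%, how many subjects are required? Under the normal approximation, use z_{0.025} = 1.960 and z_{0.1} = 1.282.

n = 35 pairs

For a paired (one-sample on differences) test: n = ((z_{α/2} + z_β) / d)².
z_{α/2} + z_β = 1.960 + 1.282 = 3.242.
n = (3.242 / 0.55)² = 5.895² = 34.75.
Round up.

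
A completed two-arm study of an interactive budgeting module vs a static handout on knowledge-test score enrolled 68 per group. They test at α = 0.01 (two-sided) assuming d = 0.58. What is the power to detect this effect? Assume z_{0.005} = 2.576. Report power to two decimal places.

For two equal groups, power = Φ(d·√(n/2) − z_{α/2}).
d·√(n/2) = 0.58 × √(68/2) = 0.58 × 5.831 = 3.382.
z_β = 3.382 − 2.576 = 0.806.
Power = Φ(0.806) = 0.790.

power ≈ 0.79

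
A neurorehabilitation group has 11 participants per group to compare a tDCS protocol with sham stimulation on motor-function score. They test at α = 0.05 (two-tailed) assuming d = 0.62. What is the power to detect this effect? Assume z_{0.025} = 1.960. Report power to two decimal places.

For two equal groups, power = Φ(d·√(n/2) − z_{α/2}).
d·√(n/2) = 0.62 × √(11/2) = 0.62 × 2.345 = 1.454.
z_β = 1.454 − 1.960 = -0.506.
Power = Φ(-0.506) = 0.306.

power ≈ 0.31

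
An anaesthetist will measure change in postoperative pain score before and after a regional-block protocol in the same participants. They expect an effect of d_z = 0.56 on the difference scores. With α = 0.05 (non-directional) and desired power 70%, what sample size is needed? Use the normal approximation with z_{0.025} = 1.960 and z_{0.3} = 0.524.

For a paired (one-sample on differences) test: n = ((z_{α/2} + z_β) / d)².
z_{α/2} + z_β = 1.960 + 0.524 = 2.484.
n = (2.484 / 0.56)² = 4.436² = 19.68.
Round up.

n = 20 pairs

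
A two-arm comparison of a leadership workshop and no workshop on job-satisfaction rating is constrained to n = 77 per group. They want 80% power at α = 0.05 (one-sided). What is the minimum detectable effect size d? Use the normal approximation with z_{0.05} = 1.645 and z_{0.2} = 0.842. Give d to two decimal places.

For two independent groups of n = 77 each: d_min = (z_{α} + z_β)·√(2/n).
z-sum = 1.645 + 0.842 = 2.487.
d_min = 2.487 × √(2/77) = 2.487 × 0.1612 = 0.401.

d_min ≈ 0.40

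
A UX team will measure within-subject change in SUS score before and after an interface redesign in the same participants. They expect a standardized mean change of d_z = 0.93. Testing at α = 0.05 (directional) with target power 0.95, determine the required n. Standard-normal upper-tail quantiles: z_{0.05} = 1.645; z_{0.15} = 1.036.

n = 13 pairs

For a paired (one-sample on differences) test: n = ((z_{α} + z_β) / d)².
z_{α} + z_β = 1.645 + 1.645 = 3.290.
n = (3.290 / 0.93)² = 3.538² = 12.51.
Round up.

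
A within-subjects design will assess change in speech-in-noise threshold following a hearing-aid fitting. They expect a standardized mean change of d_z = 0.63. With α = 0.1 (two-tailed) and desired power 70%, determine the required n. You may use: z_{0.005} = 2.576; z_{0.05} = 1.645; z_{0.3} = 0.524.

n = 12 pairs

For a paired (one-sample on differences) test: n = ((z_{α/2} + z_β) / d)².
z_{α/2} + z_β = 1.645 + 0.524 = 2.169.
n = (2.169 / 0.63)² = 3.443² = 11.85.
Round up.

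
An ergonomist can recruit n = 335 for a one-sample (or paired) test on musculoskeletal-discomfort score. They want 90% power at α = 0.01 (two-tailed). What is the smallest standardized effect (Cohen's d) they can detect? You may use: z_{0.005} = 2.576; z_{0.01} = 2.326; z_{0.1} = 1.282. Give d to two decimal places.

d_min ≈ 0.21

For a single sample (or paired design) of n = 335: d_min = (z_{α/2} + z_β)/√n.
z-sum = 2.576 + 1.282 = 3.858.
d_min = 3.858 / √335 = 3.858 / 18.303 = 0.211.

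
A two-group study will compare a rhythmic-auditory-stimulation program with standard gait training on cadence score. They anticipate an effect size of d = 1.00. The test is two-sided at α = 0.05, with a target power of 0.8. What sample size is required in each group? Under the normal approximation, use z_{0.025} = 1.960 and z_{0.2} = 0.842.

n = 16 per group

For two independent groups with equal n: n = 2·((z_{α/2} + z_β) / d)².
z_{α/2} + z_β = 1.960 + 0.842 = 2.802.
n = 2 × (2.802 / 1.00)² = 2 × 2.802² = 2 × 7.85 = 15.7.
Round up to the next whole participant.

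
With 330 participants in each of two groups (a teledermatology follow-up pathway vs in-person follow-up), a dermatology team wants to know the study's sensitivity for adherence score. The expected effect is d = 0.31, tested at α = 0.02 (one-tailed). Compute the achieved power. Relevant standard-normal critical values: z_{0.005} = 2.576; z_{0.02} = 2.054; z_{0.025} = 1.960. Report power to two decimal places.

For two equal groups, power = Φ(d·√(n/2) − z_{α}).
d·√(n/2) = 0.31 × √(330/2) = 0.31 × 12.845 = 3.982.
z_β = 3.982 − 2.054 = 1.928.
Power = Φ(1.928) = 0.973.

power ≈ 0.97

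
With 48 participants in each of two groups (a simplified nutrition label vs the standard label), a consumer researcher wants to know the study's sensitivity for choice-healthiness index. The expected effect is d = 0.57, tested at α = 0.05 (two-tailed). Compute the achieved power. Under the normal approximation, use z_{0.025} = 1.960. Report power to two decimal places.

For two equal groups, power = Φ(d·√(n/2) − z_{α/2}).
d·√(n/2) = 0.57 × √(48/2) = 0.57 × 4.899 = 2.792.
z_β = 2.792 − 1.960 = 0.832.
Power = Φ(0.832) = 0.797.

power ≈ 0.80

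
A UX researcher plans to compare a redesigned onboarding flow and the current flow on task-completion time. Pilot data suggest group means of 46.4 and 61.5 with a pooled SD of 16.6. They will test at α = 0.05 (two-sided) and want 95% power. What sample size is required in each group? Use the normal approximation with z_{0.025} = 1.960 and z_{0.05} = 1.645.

n = 32 per group

Cohen's d = |M₁ − M₂| / SD_pooled = |46.4 − 61.5| / 16.6 = 15.1 / 16.6 = 0.910.
For two independent groups with equal n: n = 2·((z_{α/2} + z_β) / d)².
z_{α/2} + z_β = 1.960 + 1.645 = 3.605.
n = 2 × (3.605 / 0.910)² = 2 × 3.962² = 2 × 15.69 = 31.4.
Round up to the next whole participant.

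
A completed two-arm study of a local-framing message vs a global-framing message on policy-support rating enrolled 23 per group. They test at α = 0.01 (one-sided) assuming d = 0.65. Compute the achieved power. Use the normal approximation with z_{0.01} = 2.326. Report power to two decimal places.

For two equal groups, power = Φ(d·√(n/2) − z_{α}).
d·√(n/2) = 0.65 × √(23/2) = 0.65 × 3.391 = 2.204.
z_β = 2.204 − 2.326 = -0.122.
Power = Φ(-0.122) = 0.452.

power ≈ 0.45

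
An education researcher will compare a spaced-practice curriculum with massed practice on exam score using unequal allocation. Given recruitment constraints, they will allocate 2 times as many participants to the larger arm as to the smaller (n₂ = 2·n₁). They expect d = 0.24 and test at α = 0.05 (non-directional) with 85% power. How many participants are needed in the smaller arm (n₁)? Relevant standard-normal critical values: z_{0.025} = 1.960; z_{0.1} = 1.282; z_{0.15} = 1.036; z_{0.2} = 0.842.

With allocation ratio k = n₂/n₁ = 2, Var(x̄₁−x̄₂) = σ²(1/n₁ + 1/(k·n₁)) = σ²·(k+1)/(k·n₁).
So n₁ = (1 + 1/k)·((z_{α/2} + z_β)/d)² = 1.500 × (2.996/0.24)².
n₁ = 1.500 × 155.83 = 233.8.
Round up: n₁ = 234, giving n₂ = 2 × 234 = 468.

n₁ = 234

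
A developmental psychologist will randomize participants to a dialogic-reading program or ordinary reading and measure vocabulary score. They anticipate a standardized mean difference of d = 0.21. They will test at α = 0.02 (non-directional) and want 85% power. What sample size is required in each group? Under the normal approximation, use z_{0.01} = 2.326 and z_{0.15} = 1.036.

For two independent groups with equal n: n = 2·((z_{α/2} + z_β) / d)².
z_{α/2} + z_β = 2.326 + 1.036 = 3.362.
n = 2 × (3.362 / 0.21)² = 2 × 16.010² = 2 × 256.30 = 512.6.
Round up to the next whole participant.

n = 513 per group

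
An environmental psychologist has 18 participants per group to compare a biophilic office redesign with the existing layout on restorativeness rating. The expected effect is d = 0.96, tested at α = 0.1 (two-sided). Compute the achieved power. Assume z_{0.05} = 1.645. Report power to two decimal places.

For two equal groups, power = Φ(d·√(n/2) − z_{α/2}).
d·√(n/2) = 0.96 × √(18/2) = 0.96 × 3.000 = 2.880.
z_β = 2.880 − 1.645 = 1.235.
Power = Φ(1.235) = 0.892.

power ≈ 0.89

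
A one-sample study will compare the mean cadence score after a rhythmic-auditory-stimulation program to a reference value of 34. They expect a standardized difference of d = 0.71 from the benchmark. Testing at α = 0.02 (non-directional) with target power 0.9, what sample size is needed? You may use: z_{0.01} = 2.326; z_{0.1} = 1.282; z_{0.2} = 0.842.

For a one-sample test: n = ((z_{α/2} + z_β) / d)².
z_{α/2} + z_β = 2.326 + 1.282 = 3.608.
n = (3.608 / 0.71)² = 5.082² = 25.82.
Round up.

n = 26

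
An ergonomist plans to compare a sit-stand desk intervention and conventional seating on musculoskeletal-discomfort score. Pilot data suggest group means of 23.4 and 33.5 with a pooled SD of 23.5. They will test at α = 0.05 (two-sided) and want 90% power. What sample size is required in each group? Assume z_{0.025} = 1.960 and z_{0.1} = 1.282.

n = 114 per group

Cohen's d = |M₁ − M₂| / SD_pooled = |23.4 − 33.5| / 23.5 = 10.1 / 23.5 = 0.430.
For two independent groups with equal n: n = 2·((z_{α/2} + z_β) / d)².
z_{α/2} + z_β = 1.960 + 1.282 = 3.242.
n = 2 × (3.242 / 0.430)² = 2 × 7.540² = 2 × 56.84 = 113.7.
Round up to the next whole participant.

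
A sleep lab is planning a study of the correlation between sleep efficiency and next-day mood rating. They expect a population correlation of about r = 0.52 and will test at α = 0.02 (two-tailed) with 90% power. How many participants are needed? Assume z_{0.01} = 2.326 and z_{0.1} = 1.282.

n = 43

Fisher's z: C = ½·ln((1+r)/(1−r)) = ½·ln(3.1667) = 0.5763.
n = ((z_{α/2} + z_β)/C)² + 3.
(2.326 + 1.282) / 0.5763 = 3.608 / 0.5763 = 6.261.
n = 6.261² + 3 = 39.20 + 3 = 42.2.
Round up.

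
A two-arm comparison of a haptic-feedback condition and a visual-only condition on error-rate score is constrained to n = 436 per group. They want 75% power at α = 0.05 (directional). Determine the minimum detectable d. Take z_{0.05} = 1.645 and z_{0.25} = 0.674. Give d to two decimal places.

d_min ≈ 0.16

For two independent groups of n = 436 each: d_min = (z_{α} + z_β)·√(2/n).
z-sum = 1.645 + 0.674 = 2.319.
d_min = 2.319 × √(2/436) = 2.319 × 0.0677 = 0.157.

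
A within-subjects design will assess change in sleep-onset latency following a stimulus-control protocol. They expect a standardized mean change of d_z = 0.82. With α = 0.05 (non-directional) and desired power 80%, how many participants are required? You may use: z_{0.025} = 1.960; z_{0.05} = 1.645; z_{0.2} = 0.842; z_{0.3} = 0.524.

n = 12 pairs

For a paired (one-sample on differences) test: n = ((z_{α/2} + z_β) / d)².
z_{α/2} + z_β = 1.960 + 0.842 = 2.802.
n = (2.802 / 0.82)² = 3.417² = 11.68.
Round up.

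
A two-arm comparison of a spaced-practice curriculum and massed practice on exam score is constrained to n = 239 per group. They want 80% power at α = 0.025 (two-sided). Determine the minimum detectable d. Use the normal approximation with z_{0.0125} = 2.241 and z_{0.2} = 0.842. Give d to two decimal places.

d_min ≈ 0.28

For two independent groups of n = 239 each: d_min = (z_{α/2} + z_β)·√(2/n).
z-sum = 2.241 + 0.842 = 3.083.
d_min = 3.083 × √(2/239) = 3.083 × 0.0915 = 0.282.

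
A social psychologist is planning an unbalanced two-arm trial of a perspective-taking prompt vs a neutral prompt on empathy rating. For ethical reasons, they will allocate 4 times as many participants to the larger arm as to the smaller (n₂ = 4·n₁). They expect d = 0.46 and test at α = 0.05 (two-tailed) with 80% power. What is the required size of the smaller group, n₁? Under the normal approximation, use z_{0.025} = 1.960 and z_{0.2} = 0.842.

n₁ = 47

With allocation ratio k = n₂/n₁ = 4, Var(x̄₁−x̄₂) = σ²(1/n₁ + 1/(k·n₁)) = σ²·(k+1)/(k·n₁).
So n₁ = (1 + 1/k)·((z_{α/2} + z_β)/d)² = 1.250 × (2.802/0.46)².
n₁ = 1.250 × 37.10 = 46.4.
Round up: n₁ = 47, giving n₂ = 4 × 47 = 188.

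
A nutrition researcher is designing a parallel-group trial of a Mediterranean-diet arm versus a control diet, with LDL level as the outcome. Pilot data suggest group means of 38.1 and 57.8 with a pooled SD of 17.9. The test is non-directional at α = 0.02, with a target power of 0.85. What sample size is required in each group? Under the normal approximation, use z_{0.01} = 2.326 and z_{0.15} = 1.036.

Cohen's d = |M₁ − M₂| / SD_pooled = |38.1 − 57.8| / 17.9 = 19.7 / 17.9 = 1.101.
For two independent groups with equal n: n = 2·((z_{α/2} + z_β) / d)².
z_{α/2} + z_β = 2.326 + 1.036 = 3.362.
n = 2 × (3.362 / 1.101)² = 2 × 3.054² = 2 × 9.32 = 18.6.
Round up to the next whole participant.

n = 19 per group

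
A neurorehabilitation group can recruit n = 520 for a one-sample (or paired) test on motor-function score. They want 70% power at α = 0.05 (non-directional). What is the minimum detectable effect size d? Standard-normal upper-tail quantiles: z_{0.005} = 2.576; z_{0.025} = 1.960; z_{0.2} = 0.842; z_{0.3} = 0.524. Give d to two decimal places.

For a single sample (or paired design) of n = 520: d_min = (z_{α/2} + z_β)/√n.
z-sum = 1.960 + 0.524 = 2.484.
d_min = 2.484 / √520 = 2.484 / 22.804 = 0.109.

d_min ≈ 0.11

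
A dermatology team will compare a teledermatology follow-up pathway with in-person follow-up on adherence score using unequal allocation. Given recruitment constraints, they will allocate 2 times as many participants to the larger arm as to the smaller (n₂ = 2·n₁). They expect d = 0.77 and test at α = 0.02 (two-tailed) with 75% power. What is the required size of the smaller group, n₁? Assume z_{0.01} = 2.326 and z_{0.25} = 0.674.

With allocation ratio k = n₂/n₁ = 2, Var(x̄₁−x̄₂) = σ²(1/n₁ + 1/(k·n₁)) = σ²·(k+1)/(k·n₁).
So n₁ = (1 + 1/k)·((z_{α/2} + z_β)/d)² = 1.500 × (3.000/0.77)².
n₁ = 1.500 × 15.18 = 22.8.
Round up: n₁ = 23, giving n₂ = 2 × 23 = 46.

n₁ = 23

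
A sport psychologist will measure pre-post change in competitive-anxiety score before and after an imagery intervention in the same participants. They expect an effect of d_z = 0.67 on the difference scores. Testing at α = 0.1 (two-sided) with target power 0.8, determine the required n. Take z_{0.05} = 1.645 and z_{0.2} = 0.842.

n = 14 pairs

For a paired (one-sample on differences) test: n = ((z_{α/2} + z_β) / d)².
z_{α/2} + z_β = 1.645 + 0.842 = 2.487.
n = (2.487 / 0.67)² = 3.712² = 13.78.
Round up.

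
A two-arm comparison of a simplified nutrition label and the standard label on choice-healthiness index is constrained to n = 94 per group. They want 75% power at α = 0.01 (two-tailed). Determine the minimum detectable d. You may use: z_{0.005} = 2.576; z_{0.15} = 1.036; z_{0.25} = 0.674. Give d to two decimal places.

For two independent groups of n = 94 each: d_min = (z_{α/2} + z_β)·√(2/n).
z-sum = 2.576 + 0.674 = 3.250.
d_min = 3.250 × √(2/94) = 3.250 × 0.1459 = 0.474.

d_min ≈ 0.47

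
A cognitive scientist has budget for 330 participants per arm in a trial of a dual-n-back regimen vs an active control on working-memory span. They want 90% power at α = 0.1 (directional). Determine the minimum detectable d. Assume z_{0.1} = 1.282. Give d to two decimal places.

d_min ≈ 0.20

For two independent groups of n = 330 each: d_min = (z_{α} + z_β)·√(2/n).
z-sum = 1.282 + 1.282 = 2.564.
d_min = 2.564 × √(2/330) = 2.564 × 0.0778 = 0.200.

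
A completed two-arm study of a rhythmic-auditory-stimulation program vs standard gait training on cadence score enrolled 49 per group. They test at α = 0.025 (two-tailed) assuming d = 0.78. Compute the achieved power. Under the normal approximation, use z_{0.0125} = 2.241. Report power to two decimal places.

For two equal groups, power = Φ(d·√(n/2) − z_{α/2}).
d·√(n/2) = 0.78 × √(49/2) = 0.78 × 4.950 = 3.861.
z_β = 3.861 − 2.241 = 1.620.
Power = Φ(1.620) = 0.947.

power ≈ 0.95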